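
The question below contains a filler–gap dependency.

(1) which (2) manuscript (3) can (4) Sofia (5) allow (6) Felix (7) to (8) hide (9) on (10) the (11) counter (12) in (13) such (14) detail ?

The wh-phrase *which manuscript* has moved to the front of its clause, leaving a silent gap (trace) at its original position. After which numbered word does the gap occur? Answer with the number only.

Before movement: Sofia can allow Felix to hide which manuscript on the counter in such detail.
The filler 'which manuscript' is interpreted as the direct object of 'hide'. It moves to the left edge, and the trace sits right after 'hide':
Which manuscript can Sofia allow Felix to hide ___ on the counter in such detail?
'hide' is word 8.

8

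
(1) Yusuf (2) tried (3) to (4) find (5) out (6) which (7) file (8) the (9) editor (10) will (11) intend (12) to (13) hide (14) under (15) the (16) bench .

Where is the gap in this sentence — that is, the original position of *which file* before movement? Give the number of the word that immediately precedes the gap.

13

In situ: The editor will intend to hide which file under the bench.
'which file' is the direct object of 'hide'. It moves to the left edge, and the trace sits right after 'hide':
Yusuf tried to find out which file the editor will intend to hide ___ under the bench.
'hide' is word 13.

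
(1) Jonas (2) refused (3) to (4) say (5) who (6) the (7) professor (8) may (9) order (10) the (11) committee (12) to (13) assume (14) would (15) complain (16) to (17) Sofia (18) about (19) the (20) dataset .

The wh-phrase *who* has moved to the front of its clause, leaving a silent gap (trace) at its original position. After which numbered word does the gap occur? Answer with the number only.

In situ: The professor may order the committee to assume who would complain to Sofia about the dataset.
The filler 'who' is interpreted as the subject of the clause embedded under 'assume'. It moves to the left edge, and the trace sits right after 'assume':
Jonas refused to say who the professor may order the committee to assume ___ would complain to Sofia about the dataset.
'assume' is word 13.

13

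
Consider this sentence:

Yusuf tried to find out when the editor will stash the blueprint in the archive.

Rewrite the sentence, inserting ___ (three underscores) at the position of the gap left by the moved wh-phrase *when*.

In situ: The editor will stash the blueprint in the archive when.
The filler 'when' is interpreted as the temporal adjunct. The gap is right after 'archive'.

Yusuf tried to find out when the editor will stash the blueprint in the archive ___.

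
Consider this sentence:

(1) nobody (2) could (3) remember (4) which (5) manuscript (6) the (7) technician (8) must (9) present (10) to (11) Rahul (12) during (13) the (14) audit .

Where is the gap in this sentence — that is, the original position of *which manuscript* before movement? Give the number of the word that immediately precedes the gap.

In situ: The technician must present which manuscript to Rahul during the audit.
'which manuscript' functions as the direct object of 'present'. It moves to the left edge, and the trace sits right after 'present':
Nobody could remember which manuscript the technician must present ___ to Rahul during the audit.
'present' is word 9.

9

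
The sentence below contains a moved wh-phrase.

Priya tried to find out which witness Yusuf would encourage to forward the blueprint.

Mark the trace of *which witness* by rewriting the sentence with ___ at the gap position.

Before movement: Yusuf would encourage which witness to forward the blueprint.
'which witness' is the direct object of 'encourage'. The gap is right after 'encourage'.

Priya tried to find out which witness Yusuf would encourage ___ to forward the blueprint.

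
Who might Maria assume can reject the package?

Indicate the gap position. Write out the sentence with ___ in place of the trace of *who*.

Underlying clause: Maria might assume who can reject the package.
The filler 'who' is interpreted as the subject of the clause embedded under 'assume'. The gap is right after 'assume'.

Who might Maria assume ___ can reject the package?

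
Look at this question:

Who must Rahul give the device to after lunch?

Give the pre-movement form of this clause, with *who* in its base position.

Rahul must give the device to who after lunch.

'who' is the object of the preposition 'to' (recipient of 'give'). It moves to the left edge, and the trace sits right after 'to':
Who must Rahul give the device to ___ after lunch?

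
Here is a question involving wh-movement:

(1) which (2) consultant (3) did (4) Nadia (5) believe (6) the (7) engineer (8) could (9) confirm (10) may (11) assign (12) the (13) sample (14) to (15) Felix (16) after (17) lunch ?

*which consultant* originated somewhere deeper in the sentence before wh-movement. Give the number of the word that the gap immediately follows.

9

Pre-movement form: Nadia did believe the engineer could confirm which consultant may assign the sample to Felix after lunch.
'which consultant' is the subject of the clause embedded under 'confirm'. Fronting leaves a gap immediately after 'confirm':
Which consultant did Nadia believe the engineer could confirm ___ may assign the sample to Felix after lunch?
'confirm' is word 9.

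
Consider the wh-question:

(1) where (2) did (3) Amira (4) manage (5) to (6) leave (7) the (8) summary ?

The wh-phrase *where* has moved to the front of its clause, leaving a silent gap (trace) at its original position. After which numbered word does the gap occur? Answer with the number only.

8

Pre-movement form: Amira did manage to leave the summary where.
'where' functions as the locative complement of 'leave'. Fronting leaves a gap immediately after 'summary':
Where did Amira manage to leave the summary ___?
'summary' is word 8.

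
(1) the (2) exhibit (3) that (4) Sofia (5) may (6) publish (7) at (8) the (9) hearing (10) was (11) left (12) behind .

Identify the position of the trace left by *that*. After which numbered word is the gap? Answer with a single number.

6

The filler 'that' is interpreted as the direct object of 'publish'. It moves to the left edge, and the trace sits right after 'publish':
The exhibit that Sofia may publish ___ at the hearing was left behind.
'publish' is word 6.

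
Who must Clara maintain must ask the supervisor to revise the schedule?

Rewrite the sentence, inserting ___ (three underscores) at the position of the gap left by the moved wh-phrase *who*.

Who must Clara maintain ___ must ask the supervisor to revise the schedule?

Before movement: Clara must maintain who must ask the supervisor to revise the schedule.
The filler 'who' is interpreted as the subject of the clause embedded under 'maintain'. The gap is right after 'maintain'.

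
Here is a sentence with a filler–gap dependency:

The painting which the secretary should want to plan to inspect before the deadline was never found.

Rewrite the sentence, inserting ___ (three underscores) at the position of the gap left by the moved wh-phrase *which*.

The filler 'which' is interpreted as the direct object of 'inspect'. The gap is right after 'inspect'.

The painting which the secretary should want to plan to inspect ___ before the deadline was never found.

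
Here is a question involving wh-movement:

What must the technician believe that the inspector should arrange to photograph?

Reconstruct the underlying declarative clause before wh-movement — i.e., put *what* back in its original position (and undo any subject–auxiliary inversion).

The technician must believe that the inspector should arrange to photograph what.

'what' functions as the direct object of 'photograph'. Fronting leaves a gap immediately after 'photograph':
What must the technician believe that the inspector should arrange to photograph ___?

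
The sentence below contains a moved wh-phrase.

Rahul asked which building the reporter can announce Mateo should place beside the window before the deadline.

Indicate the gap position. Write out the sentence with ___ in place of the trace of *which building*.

In situ: The reporter can announce Mateo should place which building beside the window before the deadline.
The filler 'which building' is interpreted as the direct object of 'place'. The gap is right after 'place'.

Rahul asked which building the reporter can announce Mateo should place ___ beside the window before the deadline.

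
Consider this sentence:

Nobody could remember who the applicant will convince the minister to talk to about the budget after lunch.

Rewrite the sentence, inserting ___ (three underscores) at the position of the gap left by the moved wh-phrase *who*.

Nobody could remember who the applicant will convince the minister to talk to ___ about the budget after lunch.

Underlying clause: The applicant will convince the minister to talk to who about the budget after lunch.
The filler 'who' is interpreted as the object of the preposition 'to'. The gap is right after 'to'.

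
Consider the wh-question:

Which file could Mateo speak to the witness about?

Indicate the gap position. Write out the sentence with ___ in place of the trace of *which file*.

Before movement: Mateo could speak to the witness about which file.
'which file' is the object of the preposition 'about'. The gap is right after 'about'.

Which file could Mateo speak to the witness about ___?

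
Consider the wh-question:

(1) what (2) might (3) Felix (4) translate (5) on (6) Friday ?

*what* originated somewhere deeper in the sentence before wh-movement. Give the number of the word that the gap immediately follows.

4

In situ: Felix might translate what on Friday.
'what' functions as the direct object of 'translate'. It moves to the left edge, and the trace sits right after 'translate':
What might Felix translate ___ on Friday?
'translate' is word 4.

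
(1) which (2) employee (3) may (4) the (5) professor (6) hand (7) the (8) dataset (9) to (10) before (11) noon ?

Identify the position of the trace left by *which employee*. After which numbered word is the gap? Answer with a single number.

9

Before movement: The professor may hand the dataset to which employee before noon.
The filler 'which employee' is interpreted as the object of the preposition 'to' (recipient of 'hand'). Wh-movement fronts it, leaving a gap right after 'to':
Which employee may the professor hand the dataset to ___ before noon?
'to' is word 9.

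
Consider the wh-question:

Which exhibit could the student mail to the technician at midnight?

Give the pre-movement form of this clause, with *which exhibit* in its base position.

The filler 'which exhibit' is interpreted as the direct object of 'mail'. It moves to the left edge, and the trace sits right after 'mail':
Which exhibit could the student mail ___ to the technician at midnight?

The student could mail which exhibit to the technician at midnight.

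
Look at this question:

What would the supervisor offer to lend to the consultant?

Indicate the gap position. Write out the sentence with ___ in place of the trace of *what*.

What would the supervisor offer to lend ___ to the consultant?

In situ: The supervisor would offer to lend what to the consultant.
'what' is the direct object of 'lend'. The gap is right after 'lend'.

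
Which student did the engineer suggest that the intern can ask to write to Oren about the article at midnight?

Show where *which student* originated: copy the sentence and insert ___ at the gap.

In situ: The engineer did suggest that the intern can ask which student to write to Oren about the article at midnight.
'which student' is the direct object of 'ask'. The gap is right after 'ask'.

Which student did the engineer suggest that the intern can ask ___ to write to Oren about the article at midnight?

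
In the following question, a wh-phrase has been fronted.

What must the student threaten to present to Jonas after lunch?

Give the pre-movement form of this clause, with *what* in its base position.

'what' is the direct object of 'present'. Fronting leaves a gap immediately after 'present':
What must the student threaten to present ___ to Jonas after lunch?

The student must threaten to present what to Jonas after lunch.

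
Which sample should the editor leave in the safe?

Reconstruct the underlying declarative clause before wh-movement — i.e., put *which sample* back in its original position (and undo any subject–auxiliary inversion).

The editor should leave which sample in the safe.

The filler 'which sample' is interpreted as the direct object of 'leave'. Wh-movement fronts it, leaving a gap right after 'leave':
Which sample should the editor leave ___ in the safe?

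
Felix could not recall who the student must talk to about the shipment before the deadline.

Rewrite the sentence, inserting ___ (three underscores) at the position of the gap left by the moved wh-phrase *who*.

Felix could not recall who the student must talk to ___ about the shipment before the deadline.

Pre-movement form: The student must talk to who about the shipment before the deadline.
'who' functions as the object of the preposition 'to'. The gap is right after 'to'.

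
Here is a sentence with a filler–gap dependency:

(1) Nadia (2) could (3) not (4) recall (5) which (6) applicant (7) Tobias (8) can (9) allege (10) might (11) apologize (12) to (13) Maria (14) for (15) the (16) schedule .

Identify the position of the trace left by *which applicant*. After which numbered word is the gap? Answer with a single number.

9

Before movement: Tobias can allege which applicant might apologize to Maria for the schedule.
'which applicant' is the subject of the clause embedded under 'allege'. Wh-movement fronts it, leaving a gap right after 'allege':
Nadia could not recall which applicant Tobias can allege ___ might apologize to Maria for the schedule.
'allege' is word 9.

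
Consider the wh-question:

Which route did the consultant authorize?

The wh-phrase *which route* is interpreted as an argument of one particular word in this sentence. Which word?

authorize

In situ: The consultant did authorize which route.
The filler 'which route' is interpreted as the direct object of 'authorize'. Fronting leaves a gap immediately after 'authorize':
Which route did the consultant authorize ___?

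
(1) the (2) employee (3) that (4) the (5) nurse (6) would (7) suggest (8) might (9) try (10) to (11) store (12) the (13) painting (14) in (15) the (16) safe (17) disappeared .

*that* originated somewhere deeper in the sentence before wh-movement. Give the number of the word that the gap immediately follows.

7

The filler 'that' is interpreted as the subject of the clause embedded under 'suggest'. It moves to the left edge, and the trace sits right after 'suggest':
The employee that the nurse would suggest ___ might try to store the painting in the safe disappeared.
'suggest' is word 7.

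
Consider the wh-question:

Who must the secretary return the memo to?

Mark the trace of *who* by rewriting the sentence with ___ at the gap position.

Who must the secretary return the memo to ___?

Before movement: The secretary must return the memo to who.
The filler 'who' is interpreted as the object of the preposition 'to' (recipient of 'return'). The gap is right after 'to'.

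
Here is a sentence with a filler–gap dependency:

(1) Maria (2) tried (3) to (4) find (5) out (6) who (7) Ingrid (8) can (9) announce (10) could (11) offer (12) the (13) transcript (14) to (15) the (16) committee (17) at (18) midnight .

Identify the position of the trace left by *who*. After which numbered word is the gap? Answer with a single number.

9

Pre-movement form: Ingrid can announce who could offer the transcript to the committee at midnight.
The filler 'who' is interpreted as the subject of the clause embedded under 'announce'. Wh-movement fronts it, leaving a gap right after 'announce':
Maria tried to find out who Ingrid can announce ___ could offer the transcript to the committee at midnight.
'announce' is word 9.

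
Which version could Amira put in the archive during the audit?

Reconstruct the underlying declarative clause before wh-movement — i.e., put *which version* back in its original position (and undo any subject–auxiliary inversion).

Amira could put which version in the archive during the audit.

'which version' is the direct object of 'put'. Fronting leaves a gap immediately after 'put':
Which version could Amira put ___ in the archive during the audit?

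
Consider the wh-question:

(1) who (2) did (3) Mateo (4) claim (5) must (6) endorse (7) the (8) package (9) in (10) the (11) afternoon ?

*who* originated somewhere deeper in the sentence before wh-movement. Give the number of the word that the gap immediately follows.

4

In situ: Mateo did claim who must endorse the package in the afternoon.
The filler 'who' is interpreted as the subject of the clause embedded under 'claim'. It moves to the left edge, and the trace sits right after 'claim':
Who did Mateo claim ___ must endorse the package in the afternoon?
'claim' is word 4.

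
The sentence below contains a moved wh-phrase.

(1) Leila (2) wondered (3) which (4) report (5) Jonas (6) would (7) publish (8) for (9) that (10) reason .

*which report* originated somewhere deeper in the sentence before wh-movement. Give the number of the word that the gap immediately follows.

In situ: Jonas would publish which report for that reason.
'which report' functions as the direct object of 'publish'. Wh-movement fronts it, leaving a gap right after 'publish':
Leila wondered which report Jonas would publish ___ for that reason.
'publish' is word 7.

7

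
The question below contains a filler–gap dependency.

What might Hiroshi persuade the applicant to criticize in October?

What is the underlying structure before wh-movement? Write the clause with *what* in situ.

The filler 'what' is interpreted as the direct object of 'criticize'. Wh-movement fronts it, leaving a gap right after 'criticize':
What might Hiroshi persuade the applicant to criticize ___ in October?

Hiroshi might persuade the applicant to criticize what in October.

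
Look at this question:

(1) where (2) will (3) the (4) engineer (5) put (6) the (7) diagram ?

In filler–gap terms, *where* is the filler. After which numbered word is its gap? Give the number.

7

Pre-movement form: The engineer will put the diagram where.
The filler 'where' is interpreted as the locative complement of 'put'. It moves to the left edge, and the trace sits right after 'diagram':
Where will the engineer put the diagram ___?
'diagram' is word 7.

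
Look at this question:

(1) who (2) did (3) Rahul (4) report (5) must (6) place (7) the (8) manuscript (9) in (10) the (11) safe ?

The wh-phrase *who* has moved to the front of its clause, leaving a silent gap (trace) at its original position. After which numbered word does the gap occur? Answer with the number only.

Before movement: Rahul did report who must place the manuscript in the safe.
'who' functions as the subject of the clause embedded under 'report'. Fronting leaves a gap immediately after 'report':
Who did Rahul report ___ must place the manuscript in the safe?
'report' is word 4.

4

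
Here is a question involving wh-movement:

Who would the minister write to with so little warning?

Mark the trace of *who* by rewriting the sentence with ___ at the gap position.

In situ: The minister would write to who with so little warning.
The filler 'who' is interpreted as the object of the preposition 'to'. The gap is right after 'to'.

Who would the minister write to ___ with so little warning?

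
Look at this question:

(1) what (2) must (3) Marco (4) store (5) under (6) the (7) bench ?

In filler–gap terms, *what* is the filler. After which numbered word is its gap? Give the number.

Underlying clause: Marco must store what under the bench.
The filler 'what' is interpreted as the direct object of 'store'. Wh-movement fronts it, leaving a gap right after 'store':
What must Marco store ___ under the bench?
'store' is word 4.

4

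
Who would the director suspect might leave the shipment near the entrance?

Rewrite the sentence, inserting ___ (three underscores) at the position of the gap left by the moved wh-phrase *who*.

In situ: The director would suspect who might leave the shipment near the entrance.
'who' is the subject of the clause embedded under 'suspect'. The gap is right after 'suspect'.

Who would the director suspect ___ might leave the shipment near the entrance?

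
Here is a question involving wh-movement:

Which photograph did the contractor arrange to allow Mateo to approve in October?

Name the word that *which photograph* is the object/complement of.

approve

Before movement: The contractor did arrange to allow Mateo to approve which photograph in October.
'which photograph' is the direct object of 'approve'. Wh-movement fronts it, leaving a gap right after 'approve':
Which photograph did the contractor arrange to allow Mateo to approve ___ in October?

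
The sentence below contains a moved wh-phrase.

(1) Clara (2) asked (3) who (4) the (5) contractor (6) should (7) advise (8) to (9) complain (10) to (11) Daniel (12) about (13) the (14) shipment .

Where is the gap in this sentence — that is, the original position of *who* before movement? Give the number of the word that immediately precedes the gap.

Before movement: The contractor should advise who to complain to Daniel about the shipment.
'who' is the direct object of 'advise'. Fronting leaves a gap immediately after 'advise':
Clara asked who the contractor should advise ___ to complain to Daniel about the shipment.
'advise' is word 7.

7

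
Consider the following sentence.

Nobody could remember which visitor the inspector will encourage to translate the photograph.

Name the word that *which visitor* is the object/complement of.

encourage

Before movement: The inspector will encourage which visitor to translate the photograph.
The filler 'which visitor' is interpreted as the direct object of 'encourage'. Wh-movement fronts it, leaving a gap right after 'encourage':
Nobody could remember which visitor the inspector will encourage ___ to translate the photograph.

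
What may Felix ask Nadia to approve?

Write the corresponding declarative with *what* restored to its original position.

'what' is the direct object of 'approve'. Wh-movement fronts it, leaving a gap right after 'approve':
What may Felix ask Nadia to approve ___?

Felix may ask Nadia to approve what.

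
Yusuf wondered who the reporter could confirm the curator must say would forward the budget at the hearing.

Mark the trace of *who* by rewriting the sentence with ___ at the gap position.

Before movement: The reporter could confirm the curator must say who would forward the budget at the hearing.
The filler 'who' is interpreted as the subject of the clause embedded under 'say'. The gap is right after 'say'.

Yusuf wondered who the reporter could confirm the curator must say ___ would forward the budget at the hearing.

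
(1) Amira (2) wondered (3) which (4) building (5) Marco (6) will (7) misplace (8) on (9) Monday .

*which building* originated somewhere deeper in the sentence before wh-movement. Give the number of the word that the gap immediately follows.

Underlying clause: Marco will misplace which building on Monday.
'which building' functions as the direct object of 'misplace'. Wh-movement fronts it, leaving a gap right after 'misplace':
Amira wondered which building Marco will misplace ___ on Monday.
'misplace' is word 7.

7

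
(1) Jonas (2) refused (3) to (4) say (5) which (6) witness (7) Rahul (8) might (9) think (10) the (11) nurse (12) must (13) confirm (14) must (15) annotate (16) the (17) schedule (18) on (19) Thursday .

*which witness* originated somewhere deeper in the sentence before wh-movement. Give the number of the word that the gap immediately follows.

Underlying clause: Rahul might think the nurse must confirm which witness must annotate the schedule on Thursday.
'which witness' is the subject of the clause embedded under 'confirm'. Fronting leaves a gap immediately after 'confirm':
Jonas refused to say which witness Rahul might think the nurse must confirm ___ must annotate the schedule on Thursday.
'confirm' is word 13.

13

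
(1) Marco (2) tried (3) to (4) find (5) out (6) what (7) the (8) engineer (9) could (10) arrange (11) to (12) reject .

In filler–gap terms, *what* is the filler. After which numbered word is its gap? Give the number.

Pre-movement form: The engineer could arrange to reject what.
'what' is the direct object of 'reject'. Wh-movement fronts it, leaving a gap right after 'reject':
Marco tried to find out what the engineer could arrange to reject ___.
'reject' is word 12.

12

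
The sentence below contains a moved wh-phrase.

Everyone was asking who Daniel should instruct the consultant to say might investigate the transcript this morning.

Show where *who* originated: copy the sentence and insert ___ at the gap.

Pre-movement form: Daniel should instruct the consultant to say who might investigate the transcript this morning.
'who' functions as the subject of the clause embedded under 'say'. The gap is right after 'say'.

Everyone was asking who Daniel should instruct the consultant to say ___ might investigate the transcript this morning.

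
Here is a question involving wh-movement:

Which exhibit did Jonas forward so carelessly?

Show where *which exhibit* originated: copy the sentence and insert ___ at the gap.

Pre-movement form: Jonas did forward which exhibit so carelessly.
The filler 'which exhibit' is interpreted as the direct object of 'forward'. The gap is right after 'forward'.

Which exhibit did Jonas forward ___ so carelessly?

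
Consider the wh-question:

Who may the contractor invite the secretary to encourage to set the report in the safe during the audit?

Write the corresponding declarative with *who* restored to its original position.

The contractor may invite the secretary to encourage who to set the report in the safe during the audit.

'who' functions as the direct object of 'encourage'. It moves to the left edge, and the trace sits right after 'encourage':
Who may the contractor invite the secretary to encourage ___ to set the report in the safe during the audit?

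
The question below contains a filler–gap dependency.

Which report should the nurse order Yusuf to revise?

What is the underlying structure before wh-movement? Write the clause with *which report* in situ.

The nurse should order Yusuf to revise which report.

'which report' functions as the direct object of 'revise'. Fronting leaves a gap immediately after 'revise':
Which report should the nurse order Yusuf to revise ___?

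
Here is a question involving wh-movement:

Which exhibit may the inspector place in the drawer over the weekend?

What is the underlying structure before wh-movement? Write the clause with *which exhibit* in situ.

The filler 'which exhibit' is interpreted as the direct object of 'place'. Fronting leaves a gap immediately after 'place':
Which exhibit may the inspector place ___ in the drawer over the weekend?

The inspector may place which exhibit in the drawer over the weekend.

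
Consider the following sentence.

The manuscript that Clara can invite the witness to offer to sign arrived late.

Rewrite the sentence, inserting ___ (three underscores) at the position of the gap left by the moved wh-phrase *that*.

The manuscript that Clara can invite the witness to offer to sign ___ arrived late.

'that' is the direct object of 'sign'. The gap is right after 'sign'.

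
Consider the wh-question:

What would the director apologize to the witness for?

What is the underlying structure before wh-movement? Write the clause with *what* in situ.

The director would apologize to the witness for what.

'what' functions as the object of the preposition 'for'. Wh-movement fronts it, leaving a gap right after 'for':
What would the director apologize to the witness for ___?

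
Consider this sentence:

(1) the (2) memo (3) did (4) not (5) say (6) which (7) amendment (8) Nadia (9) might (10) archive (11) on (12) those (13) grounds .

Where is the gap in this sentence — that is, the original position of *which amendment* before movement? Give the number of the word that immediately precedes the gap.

10

In situ: Nadia might archive which amendment on those grounds.
'which amendment' functions as the direct object of 'archive'. Fronting leaves a gap immediately after 'archive':
The memo did not say which amendment Nadia might archive ___ on those grounds.
'archive' is word 10.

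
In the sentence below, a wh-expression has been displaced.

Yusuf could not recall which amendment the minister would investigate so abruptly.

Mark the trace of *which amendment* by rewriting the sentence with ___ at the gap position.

Before movement: The minister would investigate which amendment so abruptly.
The filler 'which amendment' is interpreted as the direct object of 'investigate'. The gap is right after 'investigate'.

Yusuf could not recall which amendment the minister would investigate ___ so abruptly.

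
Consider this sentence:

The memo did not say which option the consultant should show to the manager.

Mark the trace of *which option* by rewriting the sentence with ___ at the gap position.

Before movement: The consultant should show which option to the manager.
'which option' functions as the direct object of 'show'. The gap is right after 'show'.

The memo did not say which option the consultant should show ___ to the manager.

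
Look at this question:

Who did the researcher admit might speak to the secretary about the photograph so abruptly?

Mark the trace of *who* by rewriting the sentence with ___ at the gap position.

Who did the researcher admit ___ might speak to the secretary about the photograph so abruptly?

Pre-movement form: The researcher did admit who might speak to the secretary about the photograph so abruptly.
The filler 'who' is interpreted as the subject of the clause embedded under 'admit'. The gap is right after 'admit'.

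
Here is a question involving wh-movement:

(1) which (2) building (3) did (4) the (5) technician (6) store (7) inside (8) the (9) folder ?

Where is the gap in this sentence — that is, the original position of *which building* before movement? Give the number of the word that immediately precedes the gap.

Before movement: The technician did store which building inside the folder.
'which building' is the direct object of 'store'. It moves to the left edge, and the trace sits right after 'store':
Which building did the technician store ___ inside the folder?
'store' is word 6.

6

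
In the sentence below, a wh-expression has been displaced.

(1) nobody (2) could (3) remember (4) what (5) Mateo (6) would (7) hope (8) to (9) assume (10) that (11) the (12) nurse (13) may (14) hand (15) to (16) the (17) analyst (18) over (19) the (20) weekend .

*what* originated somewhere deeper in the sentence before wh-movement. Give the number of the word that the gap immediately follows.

14

Before movement: Mateo would hope to assume that the nurse may hand what to the analyst over the weekend.
'what' is the direct object of 'hand'. It moves to the left edge, and the trace sits right after 'hand':
Nobody could remember what Mateo would hope to assume that the nurse may hand ___ to the analyst over the weekend.
'hand' is word 14.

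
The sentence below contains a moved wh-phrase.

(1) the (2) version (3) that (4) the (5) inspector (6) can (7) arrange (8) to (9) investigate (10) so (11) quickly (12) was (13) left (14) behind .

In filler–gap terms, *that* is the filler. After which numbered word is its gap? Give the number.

The filler 'that' is interpreted as the direct object of 'investigate'. Wh-movement fronts it, leaving a gap right after 'investigate':
The version that the inspector can arrange to investigate ___ so quickly was left behind.
'investigate' is word 9.

9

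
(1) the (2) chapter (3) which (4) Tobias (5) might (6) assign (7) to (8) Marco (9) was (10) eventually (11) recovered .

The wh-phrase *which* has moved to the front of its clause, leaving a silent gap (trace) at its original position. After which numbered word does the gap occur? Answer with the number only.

The filler 'which' is interpreted as the direct object of 'assign'. Fronting leaves a gap immediately after 'assign':
The chapter which Tobias might assign ___ to Marco was eventually recovered.
'assign' is word 6.

6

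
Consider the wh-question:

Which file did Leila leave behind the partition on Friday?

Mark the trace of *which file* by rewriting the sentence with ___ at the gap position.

Before movement: Leila did leave which file behind the partition on Friday.
The filler 'which file' is interpreted as the direct object of 'leave'. The gap is right after 'leave'.

Which file did Leila leave ___ behind the partition on Friday?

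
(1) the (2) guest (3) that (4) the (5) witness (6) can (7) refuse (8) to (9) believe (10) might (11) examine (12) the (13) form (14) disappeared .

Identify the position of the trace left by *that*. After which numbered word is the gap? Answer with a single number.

9

The filler 'that' is interpreted as the subject of the clause embedded under 'believe'. Fronting leaves a gap immediately after 'believe':
The guest that the witness can refuse to believe ___ might examine the form disappeared.
'believe' is word 9.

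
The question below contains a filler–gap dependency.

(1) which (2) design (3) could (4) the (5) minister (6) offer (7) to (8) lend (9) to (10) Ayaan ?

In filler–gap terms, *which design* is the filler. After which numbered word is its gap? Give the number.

Underlying clause: The minister could offer to lend which design to Ayaan.
The filler 'which design' is interpreted as the direct object of 'lend'. Wh-movement fronts it, leaving a gap right after 'lend':
Which design could the minister offer to lend ___ to Ayaan?
'lend' is word 8.

8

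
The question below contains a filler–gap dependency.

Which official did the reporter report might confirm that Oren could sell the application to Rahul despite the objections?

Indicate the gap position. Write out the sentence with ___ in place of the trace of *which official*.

Underlying clause: The reporter did report which official might confirm that Oren could sell the application to Rahul despite the objections.
The filler 'which official' is interpreted as the subject of the clause embedded under 'report'. The gap is right after 'report'.

Which official did the reporter report ___ might confirm that Oren could sell the application to Rahul despite the objections?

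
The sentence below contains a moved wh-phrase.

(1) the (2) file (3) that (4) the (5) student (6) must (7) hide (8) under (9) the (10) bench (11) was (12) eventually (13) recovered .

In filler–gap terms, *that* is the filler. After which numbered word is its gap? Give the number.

7

'that' functions as the direct object of 'hide'. It moves to the left edge, and the trace sits right after 'hide':
The file that the student must hide ___ under the bench was eventually recovered.
'hide' is word 7.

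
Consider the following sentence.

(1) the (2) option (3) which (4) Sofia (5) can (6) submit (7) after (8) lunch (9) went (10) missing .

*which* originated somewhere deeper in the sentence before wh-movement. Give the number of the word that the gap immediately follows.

The filler 'which' is interpreted as the direct object of 'submit'. Fronting leaves a gap immediately after 'submit':
The option which Sofia can submit ___ after lunch went missing.
'submit' is word 6.

6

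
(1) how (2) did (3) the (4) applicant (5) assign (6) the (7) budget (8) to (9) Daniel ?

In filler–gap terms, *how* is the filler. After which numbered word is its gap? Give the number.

9

Underlying clause: The applicant did assign the budget to Daniel how.
'how' is the manner adjunct. Wh-movement fronts it, leaving a gap right after 'Daniel':
How did the applicant assign the budget to Daniel ___?
'Daniel' is word 9.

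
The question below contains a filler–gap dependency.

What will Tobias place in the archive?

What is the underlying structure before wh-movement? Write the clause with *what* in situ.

The filler 'what' is interpreted as the direct object of 'place'. Wh-movement fronts it, leaving a gap right after 'place':
What will Tobias place ___ in the archive?

Tobias will place what in the archive.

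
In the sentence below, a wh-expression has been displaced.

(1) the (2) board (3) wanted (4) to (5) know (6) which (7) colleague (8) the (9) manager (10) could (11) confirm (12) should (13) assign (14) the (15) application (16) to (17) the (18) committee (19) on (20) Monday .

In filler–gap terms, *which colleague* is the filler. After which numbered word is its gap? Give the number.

Pre-movement form: The manager could confirm which colleague should assign the application to the committee on Monday.
The filler 'which colleague' is interpreted as the subject of the clause embedded under 'confirm'. Wh-movement fronts it, leaving a gap right after 'confirm':
The board wanted to know which colleague the manager could confirm ___ should assign the application to the committee on Monday.
'confirm' is word 11.

11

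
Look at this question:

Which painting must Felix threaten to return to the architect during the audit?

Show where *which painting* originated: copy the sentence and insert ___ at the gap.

Which painting must Felix threaten to return ___ to the architect during the audit?

In situ: Felix must threaten to return which painting to the architect during the audit.
'which painting' is the direct object of 'return'. The gap is right after 'return'.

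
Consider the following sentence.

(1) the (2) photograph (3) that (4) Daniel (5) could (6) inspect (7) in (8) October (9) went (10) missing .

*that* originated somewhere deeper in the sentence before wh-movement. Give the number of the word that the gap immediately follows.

6

The filler 'that' is interpreted as the direct object of 'inspect'. It moves to the left edge, and the trace sits right after 'inspect':
The photograph that Daniel could inspect ___ in October went missing.
'inspect' is word 6.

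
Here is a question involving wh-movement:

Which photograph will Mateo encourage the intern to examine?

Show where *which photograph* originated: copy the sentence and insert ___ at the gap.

Underlying clause: Mateo will encourage the intern to examine which photograph.
'which photograph' is the direct object of 'examine'. The gap is right after 'examine'.

Which photograph will Mateo encourage the intern to examine ___?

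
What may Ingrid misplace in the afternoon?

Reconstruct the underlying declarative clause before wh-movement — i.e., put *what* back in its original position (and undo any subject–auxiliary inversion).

Ingrid may misplace what in the afternoon.

The filler 'what' is interpreted as the direct object of 'misplace'. It moves to the left edge, and the trace sits right after 'misplace':
What may Ingrid misplace ___ in the afternoon?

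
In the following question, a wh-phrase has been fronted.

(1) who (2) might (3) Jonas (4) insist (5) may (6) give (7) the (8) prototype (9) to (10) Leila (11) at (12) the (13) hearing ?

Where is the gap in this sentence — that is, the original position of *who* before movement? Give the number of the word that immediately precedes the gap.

4

Underlying clause: Jonas might insist who may give the prototype to Leila at the hearing.
'who' is the subject of the clause embedded under 'insist'. Fronting leaves a gap immediately after 'insist':
Who might Jonas insist ___ may give the prototype to Leila at the hearing?
'insist' is word 4.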